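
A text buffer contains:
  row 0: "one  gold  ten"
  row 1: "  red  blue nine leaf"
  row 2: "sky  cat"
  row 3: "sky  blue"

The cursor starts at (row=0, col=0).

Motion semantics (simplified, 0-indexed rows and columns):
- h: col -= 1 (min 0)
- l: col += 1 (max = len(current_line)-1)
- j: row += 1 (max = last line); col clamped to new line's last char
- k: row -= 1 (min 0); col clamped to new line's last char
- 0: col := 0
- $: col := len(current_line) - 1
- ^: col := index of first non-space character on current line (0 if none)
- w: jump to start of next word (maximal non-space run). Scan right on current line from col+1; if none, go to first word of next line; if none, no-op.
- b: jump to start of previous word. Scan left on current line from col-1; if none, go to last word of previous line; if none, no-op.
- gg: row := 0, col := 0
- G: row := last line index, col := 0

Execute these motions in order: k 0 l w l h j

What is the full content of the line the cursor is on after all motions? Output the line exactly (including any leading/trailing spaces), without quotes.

Answer:   red  blue nine leaf

Derivation:
After 1 (k): row=0 col=0 char='o'
After 2 (0): row=0 col=0 char='o'
After 3 (l): row=0 col=1 char='n'
After 4 (w): row=0 col=5 char='g'
After 5 (l): row=0 col=6 char='o'
After 6 (h): row=0 col=5 char='g'
After 7 (j): row=1 col=5 char='_'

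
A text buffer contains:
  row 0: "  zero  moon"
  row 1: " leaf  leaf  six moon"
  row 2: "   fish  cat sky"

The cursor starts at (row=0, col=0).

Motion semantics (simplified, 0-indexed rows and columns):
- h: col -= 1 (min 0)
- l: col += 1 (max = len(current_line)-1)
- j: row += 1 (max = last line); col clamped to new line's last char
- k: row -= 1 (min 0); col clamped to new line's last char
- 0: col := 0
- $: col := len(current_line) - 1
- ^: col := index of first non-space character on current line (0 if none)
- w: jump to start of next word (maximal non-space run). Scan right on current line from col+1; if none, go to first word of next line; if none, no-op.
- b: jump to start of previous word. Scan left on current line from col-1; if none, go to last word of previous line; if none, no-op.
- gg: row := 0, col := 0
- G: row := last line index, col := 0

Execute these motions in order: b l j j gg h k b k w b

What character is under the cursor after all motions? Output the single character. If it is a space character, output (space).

After 1 (b): row=0 col=0 char='_'
After 2 (l): row=0 col=1 char='_'
After 3 (j): row=1 col=1 char='l'
After 4 (j): row=2 col=1 char='_'
After 5 (gg): row=0 col=0 char='_'
After 6 (h): row=0 col=0 char='_'
After 7 (k): row=0 col=0 char='_'
After 8 (b): row=0 col=0 char='_'
After 9 (k): row=0 col=0 char='_'
After 10 (w): row=0 col=2 char='z'
After 11 (b): row=0 col=2 char='z'

Answer: z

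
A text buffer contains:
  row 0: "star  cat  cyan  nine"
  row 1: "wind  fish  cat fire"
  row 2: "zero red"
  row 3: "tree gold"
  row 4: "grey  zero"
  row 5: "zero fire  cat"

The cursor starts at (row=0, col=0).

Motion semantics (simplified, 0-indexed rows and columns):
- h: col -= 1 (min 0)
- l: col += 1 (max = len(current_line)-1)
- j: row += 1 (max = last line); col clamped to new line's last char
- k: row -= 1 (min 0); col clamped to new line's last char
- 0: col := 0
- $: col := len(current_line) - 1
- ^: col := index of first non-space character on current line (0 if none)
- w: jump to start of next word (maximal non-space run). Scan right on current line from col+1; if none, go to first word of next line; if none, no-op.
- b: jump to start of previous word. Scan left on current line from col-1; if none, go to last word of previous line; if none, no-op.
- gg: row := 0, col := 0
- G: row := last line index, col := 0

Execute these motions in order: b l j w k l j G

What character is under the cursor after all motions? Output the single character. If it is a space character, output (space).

Answer: z

Derivation:
After 1 (b): row=0 col=0 char='s'
After 2 (l): row=0 col=1 char='t'
After 3 (j): row=1 col=1 char='i'
After 4 (w): row=1 col=6 char='f'
After 5 (k): row=0 col=6 char='c'
After 6 (l): row=0 col=7 char='a'
After 7 (j): row=1 col=7 char='i'
After 8 (G): row=5 col=0 char='z'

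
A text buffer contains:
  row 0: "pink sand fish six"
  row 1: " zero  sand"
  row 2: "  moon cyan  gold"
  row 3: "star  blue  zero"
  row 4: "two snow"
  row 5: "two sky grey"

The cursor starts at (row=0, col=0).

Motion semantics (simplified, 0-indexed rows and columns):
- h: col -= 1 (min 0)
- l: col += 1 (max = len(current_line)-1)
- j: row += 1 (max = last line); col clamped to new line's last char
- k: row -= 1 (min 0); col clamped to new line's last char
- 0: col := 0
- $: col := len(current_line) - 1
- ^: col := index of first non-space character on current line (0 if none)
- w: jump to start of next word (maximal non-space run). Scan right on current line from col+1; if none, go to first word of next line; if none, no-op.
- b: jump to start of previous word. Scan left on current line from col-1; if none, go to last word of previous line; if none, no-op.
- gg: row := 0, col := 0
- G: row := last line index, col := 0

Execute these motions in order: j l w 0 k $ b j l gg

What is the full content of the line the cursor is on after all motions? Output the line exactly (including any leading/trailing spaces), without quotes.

After 1 (j): row=1 col=0 char='_'
After 2 (l): row=1 col=1 char='z'
After 3 (w): row=1 col=7 char='s'
After 4 (0): row=1 col=0 char='_'
After 5 (k): row=0 col=0 char='p'
After 6 ($): row=0 col=17 char='x'
After 7 (b): row=0 col=15 char='s'
After 8 (j): row=1 col=10 char='d'
After 9 (l): row=1 col=10 char='d'
After 10 (gg): row=0 col=0 char='p'

Answer: pink sand fish six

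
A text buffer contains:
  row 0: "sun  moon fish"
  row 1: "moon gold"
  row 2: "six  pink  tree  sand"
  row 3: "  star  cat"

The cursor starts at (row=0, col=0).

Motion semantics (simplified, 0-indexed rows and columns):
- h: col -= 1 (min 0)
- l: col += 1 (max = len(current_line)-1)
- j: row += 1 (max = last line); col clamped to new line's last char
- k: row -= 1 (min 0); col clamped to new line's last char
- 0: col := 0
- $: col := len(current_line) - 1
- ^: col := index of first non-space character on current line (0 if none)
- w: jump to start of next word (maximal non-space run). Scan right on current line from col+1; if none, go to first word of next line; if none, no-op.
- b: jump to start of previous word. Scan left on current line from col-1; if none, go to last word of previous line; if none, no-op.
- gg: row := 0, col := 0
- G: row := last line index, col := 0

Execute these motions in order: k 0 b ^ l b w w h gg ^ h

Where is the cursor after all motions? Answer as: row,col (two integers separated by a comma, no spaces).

After 1 (k): row=0 col=0 char='s'
After 2 (0): row=0 col=0 char='s'
After 3 (b): row=0 col=0 char='s'
After 4 (^): row=0 col=0 char='s'
After 5 (l): row=0 col=1 char='u'
After 6 (b): row=0 col=0 char='s'
After 7 (w): row=0 col=5 char='m'
After 8 (w): row=0 col=10 char='f'
After 9 (h): row=0 col=9 char='_'
After 10 (gg): row=0 col=0 char='s'
After 11 (^): row=0 col=0 char='s'
After 12 (h): row=0 col=0 char='s'

Answer: 0,0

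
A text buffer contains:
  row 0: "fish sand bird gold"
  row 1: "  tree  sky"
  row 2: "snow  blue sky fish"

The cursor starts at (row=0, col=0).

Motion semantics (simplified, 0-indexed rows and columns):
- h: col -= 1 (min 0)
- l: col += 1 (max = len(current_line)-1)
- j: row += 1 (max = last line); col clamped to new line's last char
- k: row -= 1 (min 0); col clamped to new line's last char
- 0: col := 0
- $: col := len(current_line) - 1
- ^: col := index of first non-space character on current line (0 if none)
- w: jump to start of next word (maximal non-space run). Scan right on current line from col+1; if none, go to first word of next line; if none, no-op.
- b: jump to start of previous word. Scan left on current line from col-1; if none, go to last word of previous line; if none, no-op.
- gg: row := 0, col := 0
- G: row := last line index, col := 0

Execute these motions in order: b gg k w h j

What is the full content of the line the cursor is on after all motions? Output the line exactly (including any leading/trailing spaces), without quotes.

Answer:   tree  sky

Derivation:
After 1 (b): row=0 col=0 char='f'
After 2 (gg): row=0 col=0 char='f'
After 3 (k): row=0 col=0 char='f'
After 4 (w): row=0 col=5 char='s'
After 5 (h): row=0 col=4 char='_'
After 6 (j): row=1 col=4 char='e'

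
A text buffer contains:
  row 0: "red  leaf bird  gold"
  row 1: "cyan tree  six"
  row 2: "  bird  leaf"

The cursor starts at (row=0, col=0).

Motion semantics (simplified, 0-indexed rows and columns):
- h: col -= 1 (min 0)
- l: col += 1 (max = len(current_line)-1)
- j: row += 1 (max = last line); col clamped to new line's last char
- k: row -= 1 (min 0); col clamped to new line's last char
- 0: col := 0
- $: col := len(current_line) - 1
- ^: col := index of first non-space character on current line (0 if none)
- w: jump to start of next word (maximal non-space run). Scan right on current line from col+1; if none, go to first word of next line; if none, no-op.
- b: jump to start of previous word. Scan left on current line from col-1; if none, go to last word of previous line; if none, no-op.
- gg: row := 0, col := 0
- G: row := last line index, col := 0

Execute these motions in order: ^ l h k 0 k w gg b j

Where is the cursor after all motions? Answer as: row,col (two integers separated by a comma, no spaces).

Answer: 1,0

Derivation:
After 1 (^): row=0 col=0 char='r'
After 2 (l): row=0 col=1 char='e'
After 3 (h): row=0 col=0 char='r'
After 4 (k): row=0 col=0 char='r'
After 5 (0): row=0 col=0 char='r'
After 6 (k): row=0 col=0 char='r'
After 7 (w): row=0 col=5 char='l'
After 8 (gg): row=0 col=0 char='r'
After 9 (b): row=0 col=0 char='r'
After 10 (j): row=1 col=0 char='c'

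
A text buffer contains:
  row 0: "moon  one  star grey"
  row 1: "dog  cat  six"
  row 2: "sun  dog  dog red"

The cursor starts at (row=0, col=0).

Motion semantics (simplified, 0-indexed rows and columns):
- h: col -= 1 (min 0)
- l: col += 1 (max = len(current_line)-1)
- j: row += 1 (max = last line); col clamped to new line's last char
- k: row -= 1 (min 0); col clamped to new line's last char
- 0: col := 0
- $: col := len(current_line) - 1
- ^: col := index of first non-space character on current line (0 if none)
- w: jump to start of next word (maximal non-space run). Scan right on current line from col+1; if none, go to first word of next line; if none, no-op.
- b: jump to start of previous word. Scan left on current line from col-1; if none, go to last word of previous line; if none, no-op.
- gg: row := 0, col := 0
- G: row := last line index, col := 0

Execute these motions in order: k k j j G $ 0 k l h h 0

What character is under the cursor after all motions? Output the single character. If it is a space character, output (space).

Answer: d

Derivation:
After 1 (k): row=0 col=0 char='m'
After 2 (k): row=0 col=0 char='m'
After 3 (j): row=1 col=0 char='d'
After 4 (j): row=2 col=0 char='s'
After 5 (G): row=2 col=0 char='s'
After 6 ($): row=2 col=16 char='d'
After 7 (0): row=2 col=0 char='s'
After 8 (k): row=1 col=0 char='d'
After 9 (l): row=1 col=1 char='o'
After 10 (h): row=1 col=0 char='d'
After 11 (h): row=1 col=0 char='d'
After 12 (0): row=1 col=0 char='d'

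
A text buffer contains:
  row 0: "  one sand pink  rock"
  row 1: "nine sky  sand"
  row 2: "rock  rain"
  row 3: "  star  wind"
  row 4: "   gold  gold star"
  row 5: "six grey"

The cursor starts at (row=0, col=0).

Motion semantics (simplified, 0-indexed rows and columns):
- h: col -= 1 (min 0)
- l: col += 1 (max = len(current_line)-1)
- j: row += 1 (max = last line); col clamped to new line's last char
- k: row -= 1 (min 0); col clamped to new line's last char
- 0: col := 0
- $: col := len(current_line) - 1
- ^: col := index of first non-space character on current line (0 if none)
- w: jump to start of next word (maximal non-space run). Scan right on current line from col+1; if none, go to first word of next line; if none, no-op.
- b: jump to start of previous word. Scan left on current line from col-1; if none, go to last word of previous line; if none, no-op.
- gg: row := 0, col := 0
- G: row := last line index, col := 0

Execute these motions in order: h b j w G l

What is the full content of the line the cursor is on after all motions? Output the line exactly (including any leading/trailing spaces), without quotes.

Answer: six grey

Derivation:
After 1 (h): row=0 col=0 char='_'
After 2 (b): row=0 col=0 char='_'
After 3 (j): row=1 col=0 char='n'
After 4 (w): row=1 col=5 char='s'
After 5 (G): row=5 col=0 char='s'
After 6 (l): row=5 col=1 char='i'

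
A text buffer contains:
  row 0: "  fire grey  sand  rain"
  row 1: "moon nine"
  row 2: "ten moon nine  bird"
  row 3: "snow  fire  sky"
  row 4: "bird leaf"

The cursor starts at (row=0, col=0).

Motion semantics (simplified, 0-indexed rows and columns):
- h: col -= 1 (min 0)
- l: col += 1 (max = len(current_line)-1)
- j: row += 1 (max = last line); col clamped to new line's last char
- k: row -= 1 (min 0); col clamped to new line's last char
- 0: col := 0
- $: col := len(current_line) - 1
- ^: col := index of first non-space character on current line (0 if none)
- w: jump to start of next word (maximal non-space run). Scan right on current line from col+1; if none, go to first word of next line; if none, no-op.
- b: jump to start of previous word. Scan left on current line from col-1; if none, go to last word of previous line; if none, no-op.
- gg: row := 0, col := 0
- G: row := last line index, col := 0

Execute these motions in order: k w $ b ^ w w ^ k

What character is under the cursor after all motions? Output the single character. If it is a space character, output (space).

Answer: f

Derivation:
After 1 (k): row=0 col=0 char='_'
After 2 (w): row=0 col=2 char='f'
After 3 ($): row=0 col=22 char='n'
After 4 (b): row=0 col=19 char='r'
After 5 (^): row=0 col=2 char='f'
After 6 (w): row=0 col=7 char='g'
After 7 (w): row=0 col=13 char='s'
After 8 (^): row=0 col=2 char='f'
After 9 (k): row=0 col=2 char='f'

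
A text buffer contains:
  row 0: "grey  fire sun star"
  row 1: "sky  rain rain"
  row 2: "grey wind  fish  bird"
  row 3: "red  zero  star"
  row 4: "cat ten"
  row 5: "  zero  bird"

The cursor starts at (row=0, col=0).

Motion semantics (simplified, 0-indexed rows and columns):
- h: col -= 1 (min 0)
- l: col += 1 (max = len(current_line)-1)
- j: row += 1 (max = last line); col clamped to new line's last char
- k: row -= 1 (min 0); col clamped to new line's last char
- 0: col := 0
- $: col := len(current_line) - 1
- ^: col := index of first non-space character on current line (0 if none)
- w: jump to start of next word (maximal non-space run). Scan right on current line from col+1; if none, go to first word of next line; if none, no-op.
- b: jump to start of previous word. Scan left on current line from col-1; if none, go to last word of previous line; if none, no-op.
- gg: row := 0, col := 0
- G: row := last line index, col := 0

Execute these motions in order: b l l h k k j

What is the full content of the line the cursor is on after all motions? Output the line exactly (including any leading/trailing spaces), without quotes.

After 1 (b): row=0 col=0 char='g'
After 2 (l): row=0 col=1 char='r'
After 3 (l): row=0 col=2 char='e'
After 4 (h): row=0 col=1 char='r'
After 5 (k): row=0 col=1 char='r'
After 6 (k): row=0 col=1 char='r'
After 7 (j): row=1 col=1 char='k'

Answer: sky  rain rain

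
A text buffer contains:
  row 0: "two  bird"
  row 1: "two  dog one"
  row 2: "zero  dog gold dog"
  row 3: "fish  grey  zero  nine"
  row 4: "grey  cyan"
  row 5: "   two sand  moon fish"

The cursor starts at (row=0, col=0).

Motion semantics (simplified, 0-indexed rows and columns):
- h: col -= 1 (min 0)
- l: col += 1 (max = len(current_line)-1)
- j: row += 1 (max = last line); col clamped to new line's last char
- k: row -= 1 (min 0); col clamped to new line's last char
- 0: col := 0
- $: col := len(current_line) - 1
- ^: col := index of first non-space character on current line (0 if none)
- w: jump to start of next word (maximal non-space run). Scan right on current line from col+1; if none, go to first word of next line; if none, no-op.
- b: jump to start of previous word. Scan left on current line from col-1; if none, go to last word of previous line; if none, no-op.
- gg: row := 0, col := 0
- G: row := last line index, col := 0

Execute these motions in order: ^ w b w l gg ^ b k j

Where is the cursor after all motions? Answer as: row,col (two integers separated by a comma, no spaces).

After 1 (^): row=0 col=0 char='t'
After 2 (w): row=0 col=5 char='b'
After 3 (b): row=0 col=0 char='t'
After 4 (w): row=0 col=5 char='b'
After 5 (l): row=0 col=6 char='i'
After 6 (gg): row=0 col=0 char='t'
After 7 (^): row=0 col=0 char='t'
After 8 (b): row=0 col=0 char='t'
After 9 (k): row=0 col=0 char='t'
After 10 (j): row=1 col=0 char='t'

Answer: 1,0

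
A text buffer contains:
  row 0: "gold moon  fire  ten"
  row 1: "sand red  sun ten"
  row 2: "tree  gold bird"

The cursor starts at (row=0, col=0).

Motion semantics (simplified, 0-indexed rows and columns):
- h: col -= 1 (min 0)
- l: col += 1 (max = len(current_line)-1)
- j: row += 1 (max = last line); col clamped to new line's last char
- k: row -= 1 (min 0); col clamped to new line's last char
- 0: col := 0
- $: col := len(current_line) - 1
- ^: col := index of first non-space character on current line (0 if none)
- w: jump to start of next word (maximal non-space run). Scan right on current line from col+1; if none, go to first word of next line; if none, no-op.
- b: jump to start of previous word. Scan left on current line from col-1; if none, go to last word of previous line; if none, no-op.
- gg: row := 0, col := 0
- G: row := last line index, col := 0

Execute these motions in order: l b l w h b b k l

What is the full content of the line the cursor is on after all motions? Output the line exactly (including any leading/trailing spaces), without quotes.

After 1 (l): row=0 col=1 char='o'
After 2 (b): row=0 col=0 char='g'
After 3 (l): row=0 col=1 char='o'
After 4 (w): row=0 col=5 char='m'
After 5 (h): row=0 col=4 char='_'
After 6 (b): row=0 col=0 char='g'
After 7 (b): row=0 col=0 char='g'
After 8 (k): row=0 col=0 char='g'
After 9 (l): row=0 col=1 char='o'

Answer: gold moon  fire  ten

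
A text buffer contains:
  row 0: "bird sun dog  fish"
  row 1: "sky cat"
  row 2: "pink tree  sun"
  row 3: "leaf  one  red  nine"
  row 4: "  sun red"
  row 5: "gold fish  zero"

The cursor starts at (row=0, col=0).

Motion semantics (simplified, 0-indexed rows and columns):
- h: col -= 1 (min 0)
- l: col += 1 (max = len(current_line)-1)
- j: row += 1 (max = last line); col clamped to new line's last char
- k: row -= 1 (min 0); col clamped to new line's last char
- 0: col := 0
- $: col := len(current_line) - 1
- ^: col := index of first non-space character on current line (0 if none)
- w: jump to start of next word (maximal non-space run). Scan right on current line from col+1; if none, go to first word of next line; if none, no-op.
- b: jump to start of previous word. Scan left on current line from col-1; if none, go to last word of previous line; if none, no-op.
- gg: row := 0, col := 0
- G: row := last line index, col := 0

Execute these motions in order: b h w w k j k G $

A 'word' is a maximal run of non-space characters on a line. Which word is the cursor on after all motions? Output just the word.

After 1 (b): row=0 col=0 char='b'
After 2 (h): row=0 col=0 char='b'
After 3 (w): row=0 col=5 char='s'
After 4 (w): row=0 col=9 char='d'
After 5 (k): row=0 col=9 char='d'
After 6 (j): row=1 col=6 char='t'
After 7 (k): row=0 col=6 char='u'
After 8 (G): row=5 col=0 char='g'
After 9 ($): row=5 col=14 char='o'

Answer: zero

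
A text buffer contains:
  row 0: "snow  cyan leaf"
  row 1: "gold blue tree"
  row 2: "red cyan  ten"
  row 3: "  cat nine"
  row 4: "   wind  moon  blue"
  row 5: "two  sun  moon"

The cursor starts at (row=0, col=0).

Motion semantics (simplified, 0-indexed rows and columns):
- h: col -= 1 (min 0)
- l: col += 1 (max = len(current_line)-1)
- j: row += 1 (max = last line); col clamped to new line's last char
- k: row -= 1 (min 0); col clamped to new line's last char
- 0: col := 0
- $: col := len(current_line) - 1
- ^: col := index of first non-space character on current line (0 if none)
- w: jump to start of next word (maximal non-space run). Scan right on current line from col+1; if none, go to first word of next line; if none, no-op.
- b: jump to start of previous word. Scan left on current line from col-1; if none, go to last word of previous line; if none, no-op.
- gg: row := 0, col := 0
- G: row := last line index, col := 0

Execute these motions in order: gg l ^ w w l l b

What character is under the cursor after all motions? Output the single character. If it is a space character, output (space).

After 1 (gg): row=0 col=0 char='s'
After 2 (l): row=0 col=1 char='n'
After 3 (^): row=0 col=0 char='s'
After 4 (w): row=0 col=6 char='c'
After 5 (w): row=0 col=11 char='l'
After 6 (l): row=0 col=12 char='e'
After 7 (l): row=0 col=13 char='a'
After 8 (b): row=0 col=11 char='l'

Answer: l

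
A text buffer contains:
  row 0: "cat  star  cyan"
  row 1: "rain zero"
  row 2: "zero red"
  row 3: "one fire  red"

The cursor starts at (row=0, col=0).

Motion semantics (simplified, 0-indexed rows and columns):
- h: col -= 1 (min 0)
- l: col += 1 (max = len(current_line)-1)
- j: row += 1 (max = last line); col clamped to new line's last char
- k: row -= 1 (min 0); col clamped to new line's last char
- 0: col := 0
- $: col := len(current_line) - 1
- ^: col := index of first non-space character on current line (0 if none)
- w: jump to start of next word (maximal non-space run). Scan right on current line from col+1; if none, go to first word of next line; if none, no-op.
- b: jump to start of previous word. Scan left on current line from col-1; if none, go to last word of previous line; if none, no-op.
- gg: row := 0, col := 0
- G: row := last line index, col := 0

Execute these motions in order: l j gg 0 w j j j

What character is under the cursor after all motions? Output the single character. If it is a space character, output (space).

Answer: i

Derivation:
After 1 (l): row=0 col=1 char='a'
After 2 (j): row=1 col=1 char='a'
After 3 (gg): row=0 col=0 char='c'
After 4 (0): row=0 col=0 char='c'
After 5 (w): row=0 col=5 char='s'
After 6 (j): row=1 col=5 char='z'
After 7 (j): row=2 col=5 char='r'
After 8 (j): row=3 col=5 char='i'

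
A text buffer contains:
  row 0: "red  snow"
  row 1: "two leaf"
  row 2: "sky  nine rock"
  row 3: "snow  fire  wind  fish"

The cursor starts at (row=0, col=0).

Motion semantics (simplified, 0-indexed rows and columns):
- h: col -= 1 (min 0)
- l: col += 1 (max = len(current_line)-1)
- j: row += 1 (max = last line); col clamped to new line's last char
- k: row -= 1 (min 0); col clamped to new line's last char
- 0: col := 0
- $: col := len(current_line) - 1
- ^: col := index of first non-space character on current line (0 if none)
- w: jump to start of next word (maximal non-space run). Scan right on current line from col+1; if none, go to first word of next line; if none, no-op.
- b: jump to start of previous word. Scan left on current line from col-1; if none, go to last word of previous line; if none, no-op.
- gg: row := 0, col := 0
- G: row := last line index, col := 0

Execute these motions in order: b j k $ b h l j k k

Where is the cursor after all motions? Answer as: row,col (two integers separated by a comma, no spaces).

After 1 (b): row=0 col=0 char='r'
After 2 (j): row=1 col=0 char='t'
After 3 (k): row=0 col=0 char='r'
After 4 ($): row=0 col=8 char='w'
After 5 (b): row=0 col=5 char='s'
After 6 (h): row=0 col=4 char='_'
After 7 (l): row=0 col=5 char='s'
After 8 (j): row=1 col=5 char='e'
After 9 (k): row=0 col=5 char='s'
After 10 (k): row=0 col=5 char='s'

Answer: 0,5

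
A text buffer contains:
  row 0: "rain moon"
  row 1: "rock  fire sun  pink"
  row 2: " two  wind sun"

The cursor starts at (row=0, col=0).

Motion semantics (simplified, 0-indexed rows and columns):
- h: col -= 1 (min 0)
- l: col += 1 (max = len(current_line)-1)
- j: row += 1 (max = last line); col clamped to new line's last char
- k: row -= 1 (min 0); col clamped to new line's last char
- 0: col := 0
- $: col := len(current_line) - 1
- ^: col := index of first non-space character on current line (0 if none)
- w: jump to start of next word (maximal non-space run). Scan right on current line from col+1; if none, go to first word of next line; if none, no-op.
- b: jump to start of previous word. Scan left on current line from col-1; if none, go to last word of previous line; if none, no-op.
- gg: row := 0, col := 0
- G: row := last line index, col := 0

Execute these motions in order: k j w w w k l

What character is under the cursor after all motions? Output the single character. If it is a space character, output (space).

Answer: n

Derivation:
After 1 (k): row=0 col=0 char='r'
After 2 (j): row=1 col=0 char='r'
After 3 (w): row=1 col=6 char='f'
After 4 (w): row=1 col=11 char='s'
After 5 (w): row=1 col=16 char='p'
After 6 (k): row=0 col=8 char='n'
After 7 (l): row=0 col=8 char='n'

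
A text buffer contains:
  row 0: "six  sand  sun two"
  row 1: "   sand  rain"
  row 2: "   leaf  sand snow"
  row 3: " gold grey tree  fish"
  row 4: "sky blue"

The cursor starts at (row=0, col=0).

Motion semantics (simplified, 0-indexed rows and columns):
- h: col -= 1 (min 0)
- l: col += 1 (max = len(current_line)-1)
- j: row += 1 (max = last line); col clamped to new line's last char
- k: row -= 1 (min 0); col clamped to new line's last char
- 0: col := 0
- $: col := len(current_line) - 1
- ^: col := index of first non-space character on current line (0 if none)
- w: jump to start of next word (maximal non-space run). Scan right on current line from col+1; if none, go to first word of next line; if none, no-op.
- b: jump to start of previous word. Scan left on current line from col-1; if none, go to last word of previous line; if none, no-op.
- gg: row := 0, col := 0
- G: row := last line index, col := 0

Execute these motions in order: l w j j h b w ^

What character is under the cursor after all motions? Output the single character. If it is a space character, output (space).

Answer: l

Derivation:
After 1 (l): row=0 col=1 char='i'
After 2 (w): row=0 col=5 char='s'
After 3 (j): row=1 col=5 char='n'
After 4 (j): row=2 col=5 char='a'
After 5 (h): row=2 col=4 char='e'
After 6 (b): row=2 col=3 char='l'
After 7 (w): row=2 col=9 char='s'
After 8 (^): row=2 col=3 char='l'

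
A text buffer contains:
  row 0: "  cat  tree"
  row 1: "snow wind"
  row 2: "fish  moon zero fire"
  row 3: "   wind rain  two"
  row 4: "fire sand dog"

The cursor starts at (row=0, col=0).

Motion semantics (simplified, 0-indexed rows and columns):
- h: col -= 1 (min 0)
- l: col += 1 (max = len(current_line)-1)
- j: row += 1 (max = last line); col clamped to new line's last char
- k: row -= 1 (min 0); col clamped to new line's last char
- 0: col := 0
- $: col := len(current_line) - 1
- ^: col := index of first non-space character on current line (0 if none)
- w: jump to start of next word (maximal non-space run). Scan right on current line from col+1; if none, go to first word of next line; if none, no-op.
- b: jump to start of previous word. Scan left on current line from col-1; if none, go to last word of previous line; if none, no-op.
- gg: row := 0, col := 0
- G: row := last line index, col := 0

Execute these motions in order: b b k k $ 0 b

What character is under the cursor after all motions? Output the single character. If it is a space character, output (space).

After 1 (b): row=0 col=0 char='_'
After 2 (b): row=0 col=0 char='_'
After 3 (k): row=0 col=0 char='_'
After 4 (k): row=0 col=0 char='_'
After 5 ($): row=0 col=10 char='e'
After 6 (0): row=0 col=0 char='_'
After 7 (b): row=0 col=0 char='_'

Answer: (space)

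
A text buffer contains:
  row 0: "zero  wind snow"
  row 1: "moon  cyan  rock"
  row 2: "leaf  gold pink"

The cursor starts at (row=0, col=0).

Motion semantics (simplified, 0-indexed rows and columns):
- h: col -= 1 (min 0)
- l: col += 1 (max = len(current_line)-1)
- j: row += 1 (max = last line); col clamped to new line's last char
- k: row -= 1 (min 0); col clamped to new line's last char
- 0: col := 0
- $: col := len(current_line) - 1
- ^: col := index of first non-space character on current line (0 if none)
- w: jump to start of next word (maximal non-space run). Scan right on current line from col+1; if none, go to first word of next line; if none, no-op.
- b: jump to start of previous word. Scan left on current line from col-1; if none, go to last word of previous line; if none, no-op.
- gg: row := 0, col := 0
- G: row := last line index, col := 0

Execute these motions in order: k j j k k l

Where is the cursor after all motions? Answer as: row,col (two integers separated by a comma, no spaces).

Answer: 0,1

Derivation:
After 1 (k): row=0 col=0 char='z'
After 2 (j): row=1 col=0 char='m'
After 3 (j): row=2 col=0 char='l'
After 4 (k): row=1 col=0 char='m'
After 5 (k): row=0 col=0 char='z'
After 6 (l): row=0 col=1 char='e'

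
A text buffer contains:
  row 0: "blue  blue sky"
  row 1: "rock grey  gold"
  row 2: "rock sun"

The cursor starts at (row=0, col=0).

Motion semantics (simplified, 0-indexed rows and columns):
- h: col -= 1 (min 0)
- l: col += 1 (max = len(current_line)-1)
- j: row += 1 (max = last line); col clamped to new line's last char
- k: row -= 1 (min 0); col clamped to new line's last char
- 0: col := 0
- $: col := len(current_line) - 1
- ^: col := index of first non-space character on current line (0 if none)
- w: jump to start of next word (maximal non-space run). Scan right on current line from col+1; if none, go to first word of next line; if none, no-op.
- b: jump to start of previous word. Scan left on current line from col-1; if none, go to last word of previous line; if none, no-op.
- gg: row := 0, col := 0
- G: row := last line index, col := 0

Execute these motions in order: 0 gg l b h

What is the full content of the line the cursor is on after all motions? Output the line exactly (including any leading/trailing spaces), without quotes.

After 1 (0): row=0 col=0 char='b'
After 2 (gg): row=0 col=0 char='b'
After 3 (l): row=0 col=1 char='l'
After 4 (b): row=0 col=0 char='b'
After 5 (h): row=0 col=0 char='b'

Answer: blue  blue sky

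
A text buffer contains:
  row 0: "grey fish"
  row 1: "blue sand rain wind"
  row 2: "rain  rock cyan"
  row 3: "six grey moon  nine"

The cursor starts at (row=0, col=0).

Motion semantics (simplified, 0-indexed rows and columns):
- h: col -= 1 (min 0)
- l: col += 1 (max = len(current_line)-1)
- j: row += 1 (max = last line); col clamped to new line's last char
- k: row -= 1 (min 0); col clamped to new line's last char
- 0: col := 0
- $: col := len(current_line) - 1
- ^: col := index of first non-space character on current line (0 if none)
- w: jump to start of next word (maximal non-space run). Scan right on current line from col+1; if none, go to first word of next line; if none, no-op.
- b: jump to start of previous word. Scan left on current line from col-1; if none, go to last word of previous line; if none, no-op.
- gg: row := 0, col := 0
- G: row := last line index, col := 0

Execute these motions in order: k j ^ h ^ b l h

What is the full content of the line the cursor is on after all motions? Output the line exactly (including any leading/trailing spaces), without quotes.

Answer: grey fish

Derivation:
After 1 (k): row=0 col=0 char='g'
After 2 (j): row=1 col=0 char='b'
After 3 (^): row=1 col=0 char='b'
After 4 (h): row=1 col=0 char='b'
After 5 (^): row=1 col=0 char='b'
After 6 (b): row=0 col=5 char='f'
After 7 (l): row=0 col=6 char='i'
After 8 (h): row=0 col=5 char='f'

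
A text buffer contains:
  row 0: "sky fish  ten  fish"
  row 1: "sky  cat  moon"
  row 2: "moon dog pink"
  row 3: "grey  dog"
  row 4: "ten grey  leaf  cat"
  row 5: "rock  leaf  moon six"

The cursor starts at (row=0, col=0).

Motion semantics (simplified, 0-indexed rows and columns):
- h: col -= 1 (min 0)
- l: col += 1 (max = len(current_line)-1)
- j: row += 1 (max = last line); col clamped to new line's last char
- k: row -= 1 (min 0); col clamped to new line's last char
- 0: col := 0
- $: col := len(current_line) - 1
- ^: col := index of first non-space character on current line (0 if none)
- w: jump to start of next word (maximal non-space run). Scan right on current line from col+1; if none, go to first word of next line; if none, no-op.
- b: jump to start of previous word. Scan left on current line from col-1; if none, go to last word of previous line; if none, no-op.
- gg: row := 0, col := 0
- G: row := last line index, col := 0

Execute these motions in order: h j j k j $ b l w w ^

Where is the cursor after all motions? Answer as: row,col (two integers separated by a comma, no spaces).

After 1 (h): row=0 col=0 char='s'
After 2 (j): row=1 col=0 char='s'
After 3 (j): row=2 col=0 char='m'
After 4 (k): row=1 col=0 char='s'
After 5 (j): row=2 col=0 char='m'
After 6 ($): row=2 col=12 char='k'
After 7 (b): row=2 col=9 char='p'
After 8 (l): row=2 col=10 char='i'
After 9 (w): row=3 col=0 char='g'
After 10 (w): row=3 col=6 char='d'
After 11 (^): row=3 col=0 char='g'

Answer: 3,0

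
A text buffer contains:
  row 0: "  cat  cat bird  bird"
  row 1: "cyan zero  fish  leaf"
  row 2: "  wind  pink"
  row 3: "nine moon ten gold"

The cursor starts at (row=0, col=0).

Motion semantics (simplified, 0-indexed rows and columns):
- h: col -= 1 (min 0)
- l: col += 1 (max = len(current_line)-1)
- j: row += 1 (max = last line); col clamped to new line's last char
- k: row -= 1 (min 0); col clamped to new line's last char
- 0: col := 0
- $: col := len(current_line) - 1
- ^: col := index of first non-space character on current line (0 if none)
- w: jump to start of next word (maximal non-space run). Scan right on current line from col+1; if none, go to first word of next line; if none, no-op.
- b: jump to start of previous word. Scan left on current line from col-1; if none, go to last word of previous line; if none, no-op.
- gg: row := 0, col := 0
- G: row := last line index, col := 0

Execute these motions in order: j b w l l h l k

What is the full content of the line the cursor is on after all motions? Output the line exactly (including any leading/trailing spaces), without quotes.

After 1 (j): row=1 col=0 char='c'
After 2 (b): row=0 col=17 char='b'
After 3 (w): row=1 col=0 char='c'
After 4 (l): row=1 col=1 char='y'
After 5 (l): row=1 col=2 char='a'
After 6 (h): row=1 col=1 char='y'
After 7 (l): row=1 col=2 char='a'
After 8 (k): row=0 col=2 char='c'

Answer:   cat  cat bird  bird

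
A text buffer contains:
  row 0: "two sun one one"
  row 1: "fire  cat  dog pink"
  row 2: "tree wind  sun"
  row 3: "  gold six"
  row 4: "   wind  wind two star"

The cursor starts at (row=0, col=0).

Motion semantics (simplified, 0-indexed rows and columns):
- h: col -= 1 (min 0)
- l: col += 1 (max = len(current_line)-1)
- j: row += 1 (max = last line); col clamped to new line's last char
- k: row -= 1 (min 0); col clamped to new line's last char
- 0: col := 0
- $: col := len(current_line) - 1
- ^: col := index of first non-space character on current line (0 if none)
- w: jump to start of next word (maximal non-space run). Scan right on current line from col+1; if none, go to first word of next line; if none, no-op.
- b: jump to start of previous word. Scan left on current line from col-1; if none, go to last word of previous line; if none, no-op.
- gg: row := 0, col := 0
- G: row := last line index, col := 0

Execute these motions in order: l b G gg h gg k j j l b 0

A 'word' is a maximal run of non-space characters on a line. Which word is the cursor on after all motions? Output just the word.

Answer: tree

Derivation:
After 1 (l): row=0 col=1 char='w'
After 2 (b): row=0 col=0 char='t'
After 3 (G): row=4 col=0 char='_'
After 4 (gg): row=0 col=0 char='t'
After 5 (h): row=0 col=0 char='t'
After 6 (gg): row=0 col=0 char='t'
After 7 (k): row=0 col=0 char='t'
After 8 (j): row=1 col=0 char='f'
After 9 (j): row=2 col=0 char='t'
After 10 (l): row=2 col=1 char='r'
After 11 (b): row=2 col=0 char='t'
After 12 (0): row=2 col=0 char='t'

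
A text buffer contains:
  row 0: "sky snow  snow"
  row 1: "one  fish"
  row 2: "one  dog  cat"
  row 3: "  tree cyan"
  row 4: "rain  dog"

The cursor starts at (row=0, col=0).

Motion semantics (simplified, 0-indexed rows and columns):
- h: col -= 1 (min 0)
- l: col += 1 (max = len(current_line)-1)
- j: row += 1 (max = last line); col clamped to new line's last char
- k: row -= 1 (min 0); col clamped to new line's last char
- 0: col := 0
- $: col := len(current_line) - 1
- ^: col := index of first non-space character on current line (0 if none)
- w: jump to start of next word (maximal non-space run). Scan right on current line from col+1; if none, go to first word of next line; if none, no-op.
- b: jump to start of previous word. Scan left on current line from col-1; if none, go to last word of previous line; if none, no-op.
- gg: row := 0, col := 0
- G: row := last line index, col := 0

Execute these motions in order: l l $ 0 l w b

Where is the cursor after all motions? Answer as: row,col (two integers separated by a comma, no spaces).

Answer: 0,0

Derivation:
After 1 (l): row=0 col=1 char='k'
After 2 (l): row=0 col=2 char='y'
After 3 ($): row=0 col=13 char='w'
After 4 (0): row=0 col=0 char='s'
After 5 (l): row=0 col=1 char='k'
After 6 (w): row=0 col=4 char='s'
After 7 (b): row=0 col=0 char='s'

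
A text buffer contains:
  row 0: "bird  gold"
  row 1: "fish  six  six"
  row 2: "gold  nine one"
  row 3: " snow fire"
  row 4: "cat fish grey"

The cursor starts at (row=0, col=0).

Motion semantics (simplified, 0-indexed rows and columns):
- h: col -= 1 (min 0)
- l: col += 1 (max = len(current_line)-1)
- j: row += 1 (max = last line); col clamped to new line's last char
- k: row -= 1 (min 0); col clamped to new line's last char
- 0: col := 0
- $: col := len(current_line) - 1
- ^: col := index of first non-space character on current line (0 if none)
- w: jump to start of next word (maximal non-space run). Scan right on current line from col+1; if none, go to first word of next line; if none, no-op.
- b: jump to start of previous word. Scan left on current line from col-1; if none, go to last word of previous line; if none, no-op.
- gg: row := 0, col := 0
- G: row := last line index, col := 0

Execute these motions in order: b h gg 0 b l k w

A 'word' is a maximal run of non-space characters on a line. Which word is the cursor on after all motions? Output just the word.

After 1 (b): row=0 col=0 char='b'
After 2 (h): row=0 col=0 char='b'
After 3 (gg): row=0 col=0 char='b'
After 4 (0): row=0 col=0 char='b'
After 5 (b): row=0 col=0 char='b'
After 6 (l): row=0 col=1 char='i'
After 7 (k): row=0 col=1 char='i'
After 8 (w): row=0 col=6 char='g'

Answer: gold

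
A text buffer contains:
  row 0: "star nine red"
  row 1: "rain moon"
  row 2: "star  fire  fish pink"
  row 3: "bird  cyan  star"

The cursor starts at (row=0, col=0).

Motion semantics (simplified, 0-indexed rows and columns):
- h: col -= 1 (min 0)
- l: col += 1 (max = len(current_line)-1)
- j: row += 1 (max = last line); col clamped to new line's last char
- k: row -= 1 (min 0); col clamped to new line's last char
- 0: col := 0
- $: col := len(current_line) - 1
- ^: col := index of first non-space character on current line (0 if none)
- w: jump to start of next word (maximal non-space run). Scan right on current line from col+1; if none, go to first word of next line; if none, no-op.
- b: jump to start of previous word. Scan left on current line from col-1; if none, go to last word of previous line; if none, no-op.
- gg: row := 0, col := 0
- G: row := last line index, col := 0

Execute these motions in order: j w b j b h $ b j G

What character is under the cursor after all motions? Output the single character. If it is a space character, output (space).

Answer: b

Derivation:
After 1 (j): row=1 col=0 char='r'
After 2 (w): row=1 col=5 char='m'
After 3 (b): row=1 col=0 char='r'
After 4 (j): row=2 col=0 char='s'
After 5 (b): row=1 col=5 char='m'
After 6 (h): row=1 col=4 char='_'
After 7 ($): row=1 col=8 char='n'
After 8 (b): row=1 col=5 char='m'
After 9 (j): row=2 col=5 char='_'
After 10 (G): row=3 col=0 char='b'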